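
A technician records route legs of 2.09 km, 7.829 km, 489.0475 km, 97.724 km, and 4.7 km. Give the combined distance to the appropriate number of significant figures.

601.4 km

2.09 km + 7.829 km + 489.0475 km + 97.724 km + 4.7 km = 601.3905 km.
Addition/subtraction keeps the fewest decimal places: 2.09 → 2 decimal places, 7.829 → 3 decimal places, 489.0475 → 4 decimal places, 97.724 → 3 decimal places, 4.7 → 1 decimal place; limit is 1.
Rounded to 1 decimal place: 601.4 km.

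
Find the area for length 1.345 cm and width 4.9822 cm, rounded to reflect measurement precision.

area = 1.345 cm × 4.9822 cm = 6.701059 cm².
1.345 has 4 significant figures; 4.9822 has 5.
Division/multiplication keeps the fewest: 4 significant figures.
Rounded: 6.701 cm².

6.701 cm²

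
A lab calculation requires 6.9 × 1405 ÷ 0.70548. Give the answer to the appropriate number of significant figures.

1.4 × 10⁴

6.9 × 1405 ÷ 0.70548 = 13741.7077734…
Multiplication/division keeps the fewest significant figures: 6.9 → 2 s.f., 1405 → 4 s.f., 0.70548 → 5 s.f.; limit is 2.
Rounded to 2 significant figures: 1.4 × 10⁴.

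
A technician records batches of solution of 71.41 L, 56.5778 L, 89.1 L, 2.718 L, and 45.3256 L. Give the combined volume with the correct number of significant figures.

71.41 L + 56.5778 L + 89.1 L + 2.718 L + 45.3256 L = 265.1314 L.
Addition/subtraction keeps the fewest decimal places: 71.41 → 2 decimal places, 56.5778 → 4 decimal places, 89.1 → 1 decimal place, 2.718 → 3 decimal places, 45.3256 → 4 decimal places; limit is 1.
Rounded to 1 decimal place: 2.651 × 10² L.

2.651 × 10² L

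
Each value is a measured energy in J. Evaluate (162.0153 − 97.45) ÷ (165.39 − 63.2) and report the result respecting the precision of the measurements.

162.0153 − 97.45 = 64.5653, limited to 2 d.p. → 4 s.f.; 165.39 − 63.2 = 102.19, limited to 1 d.p. → 4 s.f.
Carrying full precision, 64.5653 ÷ 102.19 = 0.63181622468…; keep min(4, 4) = 4 s.f.
Rounded to 4 significant figures: 0.6318.

0.6318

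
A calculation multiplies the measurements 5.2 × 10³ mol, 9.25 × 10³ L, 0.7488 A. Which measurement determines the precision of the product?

5.2 × 10³ mol

5.2 × 10³ mol → 2 s.f.; 9.25 × 10³ L → 3 s.f.; 0.7488 A → 4 s.f.
The fewest is 2 significant figures, from 5.2 × 10³ mol.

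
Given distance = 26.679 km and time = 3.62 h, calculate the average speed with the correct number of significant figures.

7.37 km/h

average speed = 26.679 km ÷ 3.62 h = 7.36988950276… km/h.
26.679 has 5 significant figures; 3.62 has 3.
Division/multiplication keeps the fewest: 3 significant figures.
Rounded: 7.37 km/h.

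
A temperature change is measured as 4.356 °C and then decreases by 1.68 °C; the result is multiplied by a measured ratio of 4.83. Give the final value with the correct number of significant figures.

12.9 °C

4.356 °C − 1.68 °C = 2.676 °C; the difference is limited to 2 decimal places (3 s.f.).
Carrying full precision, 2.676 × 4.83 = 12.92508 °C; 4.83 has 3 s.f., so the result keeps min(3, 3) = 3 s.f.
Rounded to 3 significant figures: 12.9 °C.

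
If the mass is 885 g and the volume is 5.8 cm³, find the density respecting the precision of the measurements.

1.5 × 10^2 g/cm³

density = 885 g ÷ 5.8 cm³ = 152.586206897… g/cm³.
885 has 3 significant figures; 5.8 has 2.
Division/multiplication keeps the fewest: 2 significant figures.
Rounded: 1.5 × 10^2 g/cm³.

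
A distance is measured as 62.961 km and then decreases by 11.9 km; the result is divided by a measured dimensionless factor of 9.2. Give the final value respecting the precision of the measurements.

5.6 km

62.961 km − 11.9 km = 51.061 km; the difference is limited to 1 decimal place (3 s.f.).
Carrying full precision, 51.061 ÷ 9.2 = 5.55010869565… km; 9.2 has 2 s.f., so the result keeps min(3, 2) = 2 s.f.
Rounded to 2 significant figures: 5.6 km.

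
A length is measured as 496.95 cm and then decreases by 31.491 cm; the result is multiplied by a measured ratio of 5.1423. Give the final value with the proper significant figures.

496.95 cm − 31.491 cm = 465.459 cm; the difference is limited to 2 decimal places (5 s.f.).
Carrying full precision, 465.459 × 5.1423 = 2393.5298157 cm; 5.1423 has 5 s.f., so the result keeps min(5, 5) = 5 s.f.
Rounded to 5 significant figures: 2393.5 cm.

2393.5 cm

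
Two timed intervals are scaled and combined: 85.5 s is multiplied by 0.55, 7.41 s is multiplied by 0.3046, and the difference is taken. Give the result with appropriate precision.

45 s

85.5 × 0.55 = 47.025 → 47 s (2 s.f., last digit at the 10^0 place).
7.41 × 0.3046 = 2.257086 → 2.26 s (3 s.f., last digit at the 10^-2 place).
Difference: 44.767914 s; keep the coarser place, 10^0.
Result: 45 s.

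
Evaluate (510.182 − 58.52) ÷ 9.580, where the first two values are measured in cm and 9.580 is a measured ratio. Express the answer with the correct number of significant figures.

47.15 cm

510.182 cm − 58.52 cm = 451.662 cm; the difference is limited to 2 decimal places (5 s.f.).
Carrying full precision, 451.662 ÷ 9.580 = 47.1463465553… cm; 9.580 has 4 s.f., so the result keeps min(5, 4) = 4 s.f.
Rounded to 4 significant figures: 47.15 cm.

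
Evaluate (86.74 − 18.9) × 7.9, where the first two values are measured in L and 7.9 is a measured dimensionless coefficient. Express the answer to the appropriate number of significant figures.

5.4 × 10² L

86.74 L − 18.9 L = 67.84 L; the difference is limited to 1 decimal place (3 s.f.).
Carrying full precision, 67.84 × 7.9 = 535.936 L; 7.9 has 2 s.f., so the result keeps min(3, 2) = 2 s.f.
Rounded to 2 significant figures: 5.4 × 10² L.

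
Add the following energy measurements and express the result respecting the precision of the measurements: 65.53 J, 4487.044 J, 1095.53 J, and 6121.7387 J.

1.176984 × 10⁴ J

65.53 J + 4487.044 J + 1095.53 J + 6121.7387 J = 11769.8427 J.
Addition/subtraction keeps the fewest decimal places: 65.53 → 2 decimal places, 4487.044 → 3 decimal places, 1095.53 → 2 decimal places, 6121.7387 → 4 decimal places; limit is 2.
Rounded to 2 decimal places: 1.176984 × 10⁴ J.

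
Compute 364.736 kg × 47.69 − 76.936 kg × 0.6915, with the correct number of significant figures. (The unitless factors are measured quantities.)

364.736 × 47.69 = 17394.25984 → 1.739 × 10^4 kg (4 s.f., last digit at the 10^1 place).
76.936 × 0.6915 = 53.201244 → 53.20 kg (4 s.f., last digit at the 10^-2 place).
Difference: 17341.058596 kg; keep the coarser place, 10^1.
Result: 1.734 × 10^4 kg.

1.734 × 10^4 kg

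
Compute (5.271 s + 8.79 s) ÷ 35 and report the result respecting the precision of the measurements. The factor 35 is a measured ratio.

0.40 s

5.271 s + 8.79 s = 14.061 s; the sum is limited to 2 decimal places (4 s.f.).
Carrying full precision, 14.061 ÷ 35 = 0.401742857143… s; 35 has 2 s.f., so the result keeps min(4, 2) = 2 s.f.
Rounded to 2 significant figures: 0.40 s.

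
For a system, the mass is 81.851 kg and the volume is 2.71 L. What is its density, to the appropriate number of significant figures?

30.2 kg/L

density = 81.851 kg ÷ 2.71 L = 30.2033210332… kg/L.
81.851 has 5 significant figures; 2.71 has 3.
Division/multiplication keeps the fewest: 3 significant figures.
Rounded: 30.2 kg/L.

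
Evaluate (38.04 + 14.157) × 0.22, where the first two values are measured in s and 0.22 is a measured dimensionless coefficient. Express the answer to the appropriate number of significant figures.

11 s

38.04 s + 14.157 s = 52.197 s; the sum is limited to 2 decimal places (4 s.f.).
Carrying full precision, 52.197 × 0.22 = 11.48334 s; 0.22 has 2 s.f., so the result keeps min(4, 2) = 2 s.f.
Rounded to 2 significant figures: 11 s.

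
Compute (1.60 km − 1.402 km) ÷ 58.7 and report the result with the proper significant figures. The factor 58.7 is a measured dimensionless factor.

1.60 km − 1.402 km = 0.198 km; the difference is limited to 2 decimal places (2 s.f.).
Carrying full precision, 0.198 ÷ 58.7 = 0.0033730834753… km; 58.7 has 3 s.f., so the result keeps min(2, 3) = 2 s.f.
Rounded to 2 significant figures: 0.0034 km.

0.0034 km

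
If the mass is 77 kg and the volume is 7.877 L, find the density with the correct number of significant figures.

9.8 kg/L

density = 77 kg ÷ 7.877 L = 9.77529516313… kg/L.
77 has 2 significant figures; 7.877 has 4.
Division/multiplication keeps the fewest: 2 significant figures.
Rounded: 9.8 kg/L.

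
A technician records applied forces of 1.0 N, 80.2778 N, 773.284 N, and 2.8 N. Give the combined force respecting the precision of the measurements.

1.0 N + 80.2778 N + 773.284 N + 2.8 N = 857.3618 N.
Addition/subtraction keeps the fewest decimal places: 1.0 → 1 decimal place, 80.2778 → 4 decimal places, 773.284 → 3 decimal places, 2.8 → 1 decimal place; limit is 1.
Rounded to 1 decimal place: 857.4 N.

857.4 N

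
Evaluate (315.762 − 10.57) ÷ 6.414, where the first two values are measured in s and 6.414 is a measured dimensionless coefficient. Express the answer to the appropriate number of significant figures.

315.762 s − 10.57 s = 305.192 s; the difference is limited to 2 decimal places (5 s.f.).
Carrying full precision, 305.192 ÷ 6.414 = 47.5821640162… s; 6.414 has 4 s.f., so the result keeps min(5, 4) = 4 s.f.
Rounded to 4 significant figures: 47.58 s.

47.58 s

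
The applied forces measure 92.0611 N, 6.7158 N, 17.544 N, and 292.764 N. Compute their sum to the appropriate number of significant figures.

92.0611 N + 6.7158 N + 17.544 N + 292.764 N = 409.0849 N.
Addition/subtraction keeps the fewest decimal places: 92.0611 → 4 decimal places, 6.7158 → 4 decimal places, 17.544 → 3 decimal places, 292.764 → 3 decimal places; limit is 3.
Rounded to 3 decimal places: 4.09085 × 10² N.

4.09085 × 10² N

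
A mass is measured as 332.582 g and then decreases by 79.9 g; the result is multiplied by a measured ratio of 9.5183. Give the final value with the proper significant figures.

332.582 g − 79.9 g = 252.682 g; the difference is limited to 1 decimal place (4 s.f.).
Carrying full precision, 252.682 × 9.5183 = 2405.1030806 g; 9.5183 has 5 s.f., so the result keeps min(4, 5) = 4 s.f.
Rounded to 4 significant figures: 2405 g.

2405 g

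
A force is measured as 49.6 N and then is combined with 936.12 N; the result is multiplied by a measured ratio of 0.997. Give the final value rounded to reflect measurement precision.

983 N

49.6 N + 936.12 N = 985.72 N; the sum is limited to 1 decimal place (4 s.f.).
Carrying full precision, 985.72 × 0.997 = 982.76284 N; 0.997 has 3 s.f., so the result keeps min(4, 3) = 3 s.f.
Rounded to 3 significant figures: 983 N.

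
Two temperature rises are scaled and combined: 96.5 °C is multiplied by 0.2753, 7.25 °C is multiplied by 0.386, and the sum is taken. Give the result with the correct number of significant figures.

29.4 °C

96.5 × 0.2753 = 26.56645 → 26.6 °C (3 s.f., last digit at the 10^-1 place).
7.25 × 0.386 = 2.7985 → 2.80 °C (3 s.f., last digit at the 10^-2 place).
Sum: 29.36495 °C; keep the coarser place, 10^-1.
Result: 29.4 °C.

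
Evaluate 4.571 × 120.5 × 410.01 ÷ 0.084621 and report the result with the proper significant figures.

2.669 × 10⁶

4.571 × 120.5 × 410.01 ÷ 0.084621 = 2668790.99816…
Multiplication/division keeps the fewest significant figures: 4.571 → 4 s.f., 120.5 → 4 s.f., 410.01 → 5 s.f., 0.084621 → 5 s.f.; limit is 4.
Rounded to 4 significant figures: 2.669 × 10⁶.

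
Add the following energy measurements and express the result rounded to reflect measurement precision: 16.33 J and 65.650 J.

81.98 J

16.33 J + 65.650 J = 81.980 J.
Addition/subtraction keeps the fewest decimal places: 16.33 → 2 decimal places, 65.650 → 3 decimal places; limit is 2.
Rounded to 2 decimal places: 81.98 J.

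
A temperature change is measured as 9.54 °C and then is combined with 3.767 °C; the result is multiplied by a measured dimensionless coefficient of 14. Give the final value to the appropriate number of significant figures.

9.54 °C + 3.767 °C = 13.307 °C; the sum is limited to 2 decimal places (4 s.f.).
Carrying full precision, 13.307 × 14 = 186.298 °C; 14 has 2 s.f., so the result keeps min(4, 2) = 2 s.f.
Rounded to 2 significant figures: 1.9 × 10^2 °C.

1.9 × 10^2 °C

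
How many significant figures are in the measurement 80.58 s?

80.58: zeros between nonzero digits are significant.

4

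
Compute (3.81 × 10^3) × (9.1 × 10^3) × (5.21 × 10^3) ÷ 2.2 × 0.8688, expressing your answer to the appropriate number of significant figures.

7.1 × 10^10

(3.81 × 10^3) × (9.1 × 10^3) × (5.21 × 10^3) ÷ 2.2 × 0.8688 = 7.13347630036 × 10^10…
Multiplication/division keeps the fewest significant figures: 3.81 × 10^3 → 3 s.f., 9.1 × 10^3 → 2 s.f., 5.21 × 10^3 → 3 s.f., 2.2 → 2 s.f., 0.8688 → 4 s.f.; limit is 2.
Rounded to 2 significant figures: 7.1 × 10^10.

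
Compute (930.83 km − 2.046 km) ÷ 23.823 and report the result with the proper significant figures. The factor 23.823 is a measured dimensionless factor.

930.83 km − 2.046 km = 928.784 km; the difference is limited to 2 decimal places (5 s.f.).
Carrying full precision, 928.784 ÷ 23.823 = 38.9868614364… km; 23.823 has 5 s.f., so the result keeps min(5, 5) = 5 s.f.
Rounded to 5 significant figures: 38.987 km.

38.987 km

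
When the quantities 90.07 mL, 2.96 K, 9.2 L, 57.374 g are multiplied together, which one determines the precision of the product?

90.07 mL → 4 s.f.; 2.96 K → 3 s.f.; 9.2 L → 2 s.f.; 57.374 g → 5 s.f.
The fewest is 2 significant figures, from 9.2 L.

9.2 L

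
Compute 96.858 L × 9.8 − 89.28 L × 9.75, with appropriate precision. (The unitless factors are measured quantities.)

8 × 10¹ L

96.858 × 9.8 = 949.2084 → 9.5 × 10² L (2 s.f., last digit at the 10^1 place).
89.28 × 9.75 = 870.48 → 8.70 × 10² L (3 s.f., last digit at the 10^0 place).
Difference: 78.7284 L; keep the coarser place, 10^1.
Result: 8 × 10¹ L.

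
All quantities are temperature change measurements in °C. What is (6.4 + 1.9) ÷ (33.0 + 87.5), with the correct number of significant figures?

6.4 + 1.9 = 8.3, limited to 1 d.p. → 2 s.f.; 33.0 + 87.5 = 120.5, limited to 1 d.p. → 4 s.f.
Carrying full precision, 8.3 ÷ 120.5 = 0.0688796680498…; keep min(2, 4) = 2 s.f.
Rounded to 2 significant figures: 0.069.

0.069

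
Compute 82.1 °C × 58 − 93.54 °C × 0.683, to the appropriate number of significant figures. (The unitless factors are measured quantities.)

4.7 × 10^3 °C

82.1 × 58 = 4761.8 → 4.8 × 10^3 °C (2 s.f., last digit at the 10^2 place).
93.54 × 0.683 = 63.88782 → 63.9 °C (3 s.f., last digit at the 10^-1 place).
Difference: 4697.91218 °C; keep the coarser place, 10^2.
Result: 4.7 × 10^3 °C.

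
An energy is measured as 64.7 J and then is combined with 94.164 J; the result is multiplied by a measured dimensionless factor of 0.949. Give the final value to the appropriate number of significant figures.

1.51 × 10² J

64.7 J + 94.164 J = 158.864 J; the sum is limited to 1 decimal place (4 s.f.).
Carrying full precision, 158.864 × 0.949 = 150.761936 J; 0.949 has 3 s.f., so the result keeps min(4, 3) = 3 s.f.
Rounded to 3 significant figures: 1.51 × 10² J.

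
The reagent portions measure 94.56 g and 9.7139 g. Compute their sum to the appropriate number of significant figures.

104.27 g

94.56 g + 9.7139 g = 104.2739 g.
Addition/subtraction keeps the fewest decimal places: 94.56 → 2 decimal places, 9.7139 → 4 decimal places; limit is 2.
Rounded to 2 decimal places: 104.27 g.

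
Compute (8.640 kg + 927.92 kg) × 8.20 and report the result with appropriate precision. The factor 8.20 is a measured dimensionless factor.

7.68 × 10³ kg

8.640 kg + 927.92 kg = 936.560 kg; the sum is limited to 2 decimal places (5 s.f.).
Carrying full precision, 936.560 × 8.20 = 7679.792 kg; 8.20 has 3 s.f., so the result keeps min(5, 3) = 3 s.f.
Rounded to 3 significant figures: 7.68 × 10³ kg.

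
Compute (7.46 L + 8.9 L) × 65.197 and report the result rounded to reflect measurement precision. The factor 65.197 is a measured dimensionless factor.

7.46 L + 8.9 L = 16.36 L; the sum is limited to 1 decimal place (3 s.f.).
Carrying full precision, 16.36 × 65.197 = 1066.62292 L; 65.197 has 5 s.f., so the result keeps min(3, 5) = 3 s.f.
Rounded to 3 significant figures: 1.07 × 10³ L.

1.07 × 10³ L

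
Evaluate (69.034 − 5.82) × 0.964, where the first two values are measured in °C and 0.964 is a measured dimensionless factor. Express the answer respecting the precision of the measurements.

69.034 °C − 5.82 °C = 63.214 °C; the difference is limited to 2 decimal places (4 s.f.).
Carrying full precision, 63.214 × 0.964 = 60.938296 °C; 0.964 has 3 s.f., so the result keeps min(4, 3) = 3 s.f.
Rounded to 3 significant figures: 60.9 °C.

60.9 °C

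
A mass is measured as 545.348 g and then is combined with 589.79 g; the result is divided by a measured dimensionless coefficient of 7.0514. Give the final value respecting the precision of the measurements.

160.98 g

545.348 g + 589.79 g = 1135.138 g; the sum is limited to 2 decimal places (6 s.f.).
Carrying full precision, 1135.138 ÷ 7.0514 = 160.980514508… g; 7.0514 has 5 s.f., so the result keeps min(6, 5) = 5 s.f.
Rounded to 5 significant figures: 160.98 g.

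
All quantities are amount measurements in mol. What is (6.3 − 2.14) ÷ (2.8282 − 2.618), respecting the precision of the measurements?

20.

6.3 − 2.14 = 4.16, limited to 1 d.p. → 2 s.f.; 2.8282 − 2.618 = 0.2102, limited to 3 d.p. → 3 s.f.
Carrying full precision, 4.16 ÷ 0.2102 = 19.7906755471…; keep min(2, 3) = 2 s.f.
Rounded to 2 significant figures: 20.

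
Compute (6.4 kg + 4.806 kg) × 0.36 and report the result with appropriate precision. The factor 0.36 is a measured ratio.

4.0 kg

6.4 kg + 4.806 kg = 11.206 kg; the sum is limited to 1 decimal place (3 s.f.).
Carrying full precision, 11.206 × 0.36 = 4.03416 kg; 0.36 has 2 s.f., so the result keeps min(3, 2) = 2 s.f.
Rounded to 2 significant figures: 4.0 kg.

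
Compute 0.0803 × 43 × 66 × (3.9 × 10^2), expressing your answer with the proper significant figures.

8.9 × 10^4

0.0803 × 43 × 66 × (3.9 × 10^2) = 88877.646
Multiplication/division keeps the fewest significant figures: 0.0803 → 3 s.f., 43 → 2 s.f., 66 → 2 s.f., 3.9 × 10^2 → 2 s.f.; limit is 2.
Rounded to 2 significant figures: 8.9 × 10^4.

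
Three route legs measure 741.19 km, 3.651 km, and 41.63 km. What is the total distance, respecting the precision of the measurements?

786.47 km

741.19 km + 3.651 km + 41.63 km = 786.471 km.
Addition/subtraction keeps the fewest decimal places: 741.19 → 2 decimal places, 3.651 → 3 decimal places, 41.63 → 2 decimal places; limit is 2.
Rounded to 2 decimal places: 786.47 km.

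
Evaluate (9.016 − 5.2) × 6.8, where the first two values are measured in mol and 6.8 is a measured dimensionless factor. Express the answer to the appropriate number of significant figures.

26 mol

9.016 mol − 5.2 mol = 3.816 mol; the difference is limited to 1 decimal place (2 s.f.).
Carrying full precision, 3.816 × 6.8 = 25.9488 mol; 6.8 has 2 s.f., so the result keeps min(2, 2) = 2 s.f.
Rounded to 2 significant figures: 26 mol.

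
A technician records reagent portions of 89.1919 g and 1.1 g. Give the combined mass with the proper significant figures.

89.1919 g + 1.1 g = 90.2919 g.
Addition/subtraction keeps the fewest decimal places: 89.1919 → 4 decimal places, 1.1 → 1 decimal place; limit is 1.
Rounded to 1 decimal place: 90.3 g.

90.3 g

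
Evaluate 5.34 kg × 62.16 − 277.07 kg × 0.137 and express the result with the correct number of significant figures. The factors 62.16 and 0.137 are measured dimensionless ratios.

5.34 × 62.16 = 331.9344 → 332 kg (3 s.f., last digit at the 10^0 place).
277.07 × 0.137 = 37.95859 → 38.0 kg (3 s.f., last digit at the 10^-1 place).
Difference: 293.97581 kg; keep the coarser place, 10^0.
Result: 294 kg.

294 kg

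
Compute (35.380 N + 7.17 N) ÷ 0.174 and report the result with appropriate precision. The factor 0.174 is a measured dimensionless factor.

35.380 N + 7.17 N = 42.550 N; the sum is limited to 2 decimal places (4 s.f.).
Carrying full precision, 42.550 ÷ 0.174 = 244.540229885… N; 0.174 has 3 s.f., so the result keeps min(4, 3) = 3 s.f.
Rounded to 3 significant figures: 245 N.

245 N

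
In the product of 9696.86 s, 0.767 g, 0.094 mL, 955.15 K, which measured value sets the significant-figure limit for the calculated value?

9696.86 s → 6 s.f.; 0.767 g → 3 s.f.; 0.094 mL → 2 s.f.; 955.15 K → 5 s.f.
The fewest is 2 significant figures, from 0.094 mL.

0.094 mL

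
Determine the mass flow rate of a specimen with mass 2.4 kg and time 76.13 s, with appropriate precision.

mass flow rate = 2.4 kg ÷ 76.13 s = 0.031525022987… kg/s.
2.4 has 2 significant figures; 76.13 has 4.
Division/multiplication keeps the fewest: 2 significant figures.
Rounded: 0.032 kg/s.

0.032 kg/s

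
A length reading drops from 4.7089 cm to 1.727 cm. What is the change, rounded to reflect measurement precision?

2.982 cm

4.7089 cm − 1.727 cm = 2.9819 cm.
Addition/subtraction keeps the fewest decimal places: 4.7089 → 4 decimal places, 1.727 → 3 decimal places; limit is 3.
Rounded to 3 decimal places: 2.982 cm.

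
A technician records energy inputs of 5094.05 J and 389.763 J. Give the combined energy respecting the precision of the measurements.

5094.05 J + 389.763 J = 5483.813 J.
Addition/subtraction keeps the fewest decimal places: 5094.05 → 2 decimal places, 389.763 → 3 decimal places; limit is 2.
Rounded to 2 decimal places: 5483.81 J.

5483.81 J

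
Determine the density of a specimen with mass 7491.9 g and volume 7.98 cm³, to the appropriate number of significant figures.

density = 7491.9 g ÷ 7.98 cm³ = 938.834586466… g/cm³.
7491.9 has 5 significant figures; 7.98 has 3.
Division/multiplication keeps the fewest: 3 significant figures.
Rounded: 939 g/cm³.

939 g/cm³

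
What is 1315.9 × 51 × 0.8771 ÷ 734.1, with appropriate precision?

1315.9 × 51 × 0.8771 ÷ 734.1 = 80.1838583163…
Multiplication/division keeps the fewest significant figures: 1315.9 → 5 s.f., 51 → 2 s.f., 0.8771 → 4 s.f., 734.1 → 4 s.f.; limit is 2.
Rounded to 2 significant figures: 8.0 × 10¹.

8.0 × 10¹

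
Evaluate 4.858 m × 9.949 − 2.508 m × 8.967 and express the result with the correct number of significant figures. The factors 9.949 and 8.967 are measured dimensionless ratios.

4.858 × 9.949 = 48.332242 → 48.33 m (4 s.f., last digit at the 10^-2 place).
2.508 × 8.967 = 22.489236 → 22.49 m (4 s.f., last digit at the 10^-2 place).
Difference: 25.843006 m; keep the coarser place, 10^-2.
Result: 25.84 m.

25.84 m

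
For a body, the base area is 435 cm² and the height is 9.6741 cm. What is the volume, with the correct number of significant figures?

4.21 × 10³ cm³

volume = 435 cm² × 9.6741 cm = 4208.2335 cm³.
435 has 3 significant figures; 9.6741 has 5.
Division/multiplication keeps the fewest: 3 significant figures.
Rounded: 4.21 × 10³ cm³.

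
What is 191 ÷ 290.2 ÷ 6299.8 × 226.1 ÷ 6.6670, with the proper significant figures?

0.00354

191 ÷ 290.2 ÷ 6299.8 × 226.1 ÷ 6.6670 = 0.0035430665045…
Multiplication/division keeps the fewest significant figures: 191 → 3 s.f., 290.2 → 4 s.f., 6299.8 → 5 s.f., 226.1 → 4 s.f., 6.6670 → 5 s.f.; limit is 3.
Rounded to 3 significant figures: 0.00354.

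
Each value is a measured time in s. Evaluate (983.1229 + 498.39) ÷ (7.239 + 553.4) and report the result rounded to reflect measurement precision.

2.643

983.1229 + 498.39 = 1481.5129, limited to 2 d.p. → 6 s.f.; 7.239 + 553.4 = 560.639, limited to 1 d.p. → 4 s.f.
Carrying full precision, 1481.5129 ÷ 560.639 = 2.64254341921…; keep min(6, 4) = 4 s.f.
Rounded to 4 significant figures: 2.643.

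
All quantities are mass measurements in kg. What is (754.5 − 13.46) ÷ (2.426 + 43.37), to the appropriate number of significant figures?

754.5 − 13.46 = 741.04, limited to 1 d.p. → 4 s.f.; 2.426 + 43.37 = 45.796, limited to 2 d.p. → 4 s.f.
Carrying full precision, 741.04 ÷ 45.796 = 16.18132588…; keep min(4, 4) = 4 s.f.
Rounded to 4 significant figures: 16.18.

16.18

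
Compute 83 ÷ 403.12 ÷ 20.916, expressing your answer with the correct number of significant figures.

0.0098

83 ÷ 403.12 ÷ 20.916 = 0.00984385286826…
Multiplication/division keeps the fewest significant figures: 83 → 2 s.f., 403.12 → 5 s.f., 20.916 → 5 s.f.; limit is 2.
Rounded to 2 significant figures: 0.0098.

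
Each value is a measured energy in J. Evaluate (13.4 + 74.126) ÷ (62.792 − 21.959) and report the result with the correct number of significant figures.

2.14

13.4 + 74.126 = 87.526, limited to 1 d.p. → 3 s.f.; 62.792 − 21.959 = 40.833, limited to 3 d.p. → 5 s.f.
Carrying full precision, 87.526 ÷ 40.833 = 2.1435113756…; keep min(3, 5) = 3 s.f.
Rounded to 3 significant figures: 2.14.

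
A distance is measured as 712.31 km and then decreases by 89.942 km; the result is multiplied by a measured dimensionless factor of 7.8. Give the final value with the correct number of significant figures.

4.9 × 10^3 km

712.31 km − 89.942 km = 622.368 km; the difference is limited to 2 decimal places (5 s.f.).
Carrying full precision, 622.368 × 7.8 = 4854.4704 km; 7.8 has 2 s.f., so the result keeps min(5, 2) = 2 s.f.
Rounded to 2 significant figures: 4.9 × 10^3 km.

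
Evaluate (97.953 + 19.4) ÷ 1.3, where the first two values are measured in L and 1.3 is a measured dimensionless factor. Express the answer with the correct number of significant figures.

97.953 L + 19.4 L = 117.353 L; the sum is limited to 1 decimal place (4 s.f.).
Carrying full precision, 117.353 ÷ 1.3 = 90.2715384615… L; 1.3 has 2 s.f., so the result keeps min(4, 2) = 2 s.f.
Rounded to 2 significant figures: 9.0 × 10¹ L.

9.0 × 10¹ L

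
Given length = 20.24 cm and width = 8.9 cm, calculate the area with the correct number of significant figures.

1.8 × 10² cm²

area = 20.24 cm × 8.9 cm = 180.136 cm².
20.24 has 4 significant figures; 8.9 has 2.
Division/multiplication keeps the fewest: 2 significant figures.
Rounded: 1.8 × 10² cm².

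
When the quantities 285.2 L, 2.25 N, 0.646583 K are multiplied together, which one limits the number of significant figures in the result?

2.25 N

285.2 L → 4 s.f.; 2.25 N → 3 s.f.; 0.646583 K → 6 s.f.
The fewest is 3 significant figures, from 2.25 N.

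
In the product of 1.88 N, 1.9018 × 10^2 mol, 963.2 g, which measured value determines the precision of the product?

1.88 N

1.88 N → 3 s.f.; 1.9018 × 10^2 mol → 5 s.f.; 963.2 g → 4 s.f.
The fewest is 3 significant figures, from 1.88 N.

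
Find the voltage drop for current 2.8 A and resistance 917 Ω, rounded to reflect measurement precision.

voltage drop = 2.8 A × 917 Ω = 2567.6 V.
2.8 has 2 significant figures; 917 has 3.
Division/multiplication keeps the fewest: 2 significant figures.
Rounded: 2.6 × 10³ V.

2.6 × 10³ V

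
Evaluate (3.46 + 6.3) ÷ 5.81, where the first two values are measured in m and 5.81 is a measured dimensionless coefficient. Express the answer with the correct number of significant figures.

1.7 m

3.46 m + 6.3 m = 9.76 m; the sum is limited to 1 decimal place (2 s.f.).
Carrying full precision, 9.76 ÷ 5.81 = 1.67986230637… m; 5.81 has 3 s.f., so the result keeps min(2, 3) = 2 s.f.
Rounded to 2 significant figures: 1.7 m.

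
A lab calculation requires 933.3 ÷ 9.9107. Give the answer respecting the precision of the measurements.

94.17

933.3 ÷ 9.9107 = 94.1709465527…
Multiplication/division keeps the fewest significant figures: 933.3 → 4 s.f., 9.9107 → 5 s.f.; limit is 4.
Rounded to 4 significant figures: 94.17.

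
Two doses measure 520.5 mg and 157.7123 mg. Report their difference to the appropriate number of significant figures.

520.5 mg − 157.7123 mg = 362.7877 mg.
Addition/subtraction keeps the fewest decimal places: 520.5 → 1 decimal place, 157.7123 → 4 decimal places; limit is 1.
Rounded to 1 decimal place: 3.628 × 10² mg.

3.628 × 10² mg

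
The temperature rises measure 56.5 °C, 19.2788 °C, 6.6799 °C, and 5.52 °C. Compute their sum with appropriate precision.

56.5 °C + 19.2788 °C + 6.6799 °C + 5.52 °C = 87.9787 °C.
Addition/subtraction keeps the fewest decimal places: 56.5 → 1 decimal place, 19.2788 → 4 decimal places, 6.6799 → 4 decimal places, 5.52 → 2 decimal places; limit is 1.
Rounded to 1 decimal place: 88.0 °C.

88.0 °C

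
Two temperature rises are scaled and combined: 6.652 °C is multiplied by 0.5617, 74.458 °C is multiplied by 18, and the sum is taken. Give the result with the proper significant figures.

6.652 × 0.5617 = 3.7364284 → 3.736 °C (4 s.f., last digit at the 10^-3 place).
74.458 × 18 = 1340.244 → 1.3 × 10^3 °C (2 s.f., last digit at the 10^2 place).
Sum: 1343.9804284 °C; keep the coarser place, 10^2.
Result: 1.3 × 10^3 °C.

1.3 × 10^3 °C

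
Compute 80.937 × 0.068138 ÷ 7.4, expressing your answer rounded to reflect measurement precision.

80.937 × 0.068138 ÷ 7.4 = 0.745254771081…
Multiplication/division keeps the fewest significant figures: 80.937 → 5 s.f., 0.068138 → 5 s.f., 7.4 → 2 s.f.; limit is 2.
Rounded to 2 significant figures: 0.75.

0.75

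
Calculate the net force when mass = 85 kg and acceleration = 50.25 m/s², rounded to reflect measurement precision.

4.3 × 10^3 N

net force = 85 kg × 50.25 m/s² = 4271.25 N.
85 has 2 significant figures; 50.25 has 4.
Division/multiplication keeps the fewest: 2 significant figures.
Rounded: 4.3 × 10^3 N.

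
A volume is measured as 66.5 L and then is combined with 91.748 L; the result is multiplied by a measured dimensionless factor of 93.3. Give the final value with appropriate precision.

1.48 × 10⁴ L

66.5 L + 91.748 L = 158.248 L; the sum is limited to 1 decimal place (4 s.f.).
Carrying full precision, 158.248 × 93.3 = 14764.5384 L; 93.3 has 3 s.f., so the result keeps min(4, 3) = 3 s.f.
Rounded to 3 significant figures: 1.48 × 10⁴ L.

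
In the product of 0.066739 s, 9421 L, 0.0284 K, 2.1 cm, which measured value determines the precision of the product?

2.1 cm

0.066739 s → 5 s.f.; 9421 L → 4 s.f.; 0.0284 K → 3 s.f.; 2.1 cm → 2 s.f.
The fewest is 2 significant figures, from 2.1 cm.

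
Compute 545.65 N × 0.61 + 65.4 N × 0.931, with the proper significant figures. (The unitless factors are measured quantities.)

545.65 × 0.61 = 332.8465 → 3.3 × 10^2 N (2 s.f., last digit at the 10^1 place).
65.4 × 0.931 = 60.8874 → 60.9 N (3 s.f., last digit at the 10^-1 place).
Sum: 393.7339 N; keep the coarser place, 10^1.
Result: 3.9 × 10^2 N.

3.9 × 10^2 N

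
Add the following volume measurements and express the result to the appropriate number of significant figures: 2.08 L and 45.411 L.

2.08 L + 45.411 L = 47.491 L.
Addition/subtraction keeps the fewest decimal places: 2.08 → 2 decimal places, 45.411 → 3 decimal places; limit is 2.
Rounded to 2 decimal places: 47.49 L.

47.49 L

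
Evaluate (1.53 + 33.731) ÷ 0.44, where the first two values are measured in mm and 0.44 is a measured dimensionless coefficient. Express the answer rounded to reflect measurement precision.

1.53 mm + 33.731 mm = 35.261 mm; the sum is limited to 2 decimal places (4 s.f.).
Carrying full precision, 35.261 ÷ 0.44 = 80.1386363636… mm; 0.44 has 2 s.f., so the result keeps min(4, 2) = 2 s.f.
Rounded to 2 significant figures: 80. mm.

80. mm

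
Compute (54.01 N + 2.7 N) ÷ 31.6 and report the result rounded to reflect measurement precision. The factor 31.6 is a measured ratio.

1.79 N

54.01 N + 2.7 N = 56.71 N; the sum is limited to 1 decimal place (3 s.f.).
Carrying full precision, 56.71 ÷ 31.6 = 1.79462025316… N; 31.6 has 3 s.f., so the result keeps min(3, 3) = 3 s.f.
Rounded to 3 significant figures: 1.79 N.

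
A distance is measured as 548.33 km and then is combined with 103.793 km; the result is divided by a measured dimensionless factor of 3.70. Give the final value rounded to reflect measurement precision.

548.33 km + 103.793 km = 652.123 km; the sum is limited to 2 decimal places (5 s.f.).
Carrying full precision, 652.123 ÷ 3.70 = 176.249459459… km; 3.70 has 3 s.f., so the result keeps min(5, 3) = 3 s.f.
Rounded to 3 significant figures: 176 km.

176 km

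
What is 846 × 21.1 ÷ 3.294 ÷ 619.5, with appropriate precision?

846 × 21.1 ÷ 3.294 ÷ 619.5 = 8.74757979509…
Multiplication/division keeps the fewest significant figures: 846 → 3 s.f., 21.1 → 3 s.f., 3.294 → 4 s.f., 619.5 → 4 s.f.; limit is 3.
Rounded to 3 significant figures: 8.75.

8.75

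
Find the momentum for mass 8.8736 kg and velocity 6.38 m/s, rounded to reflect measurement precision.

56.6 kg·m/s

momentum = 8.8736 kg × 6.38 m/s = 56.613568 kg·m/s.
8.8736 has 5 significant figures; 6.38 has 3.
Division/multiplication keeps the fewest: 3 significant figures.
Rounded: 56.6 kg·m/s.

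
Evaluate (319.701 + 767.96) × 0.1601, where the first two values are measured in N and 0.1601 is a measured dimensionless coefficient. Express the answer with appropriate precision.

319.701 N + 767.96 N = 1087.661 N; the sum is limited to 2 decimal places (6 s.f.).
Carrying full precision, 1087.661 × 0.1601 = 174.1345261 N; 0.1601 has 4 s.f., so the result keeps min(6, 4) = 4 s.f.
Rounded to 4 significant figures: 174.1 N.

174.1 N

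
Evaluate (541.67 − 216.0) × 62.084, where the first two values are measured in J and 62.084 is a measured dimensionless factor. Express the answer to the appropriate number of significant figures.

2.022 × 10⁴ J

541.67 J − 216.0 J = 325.67 J; the difference is limited to 1 decimal place (4 s.f.).
Carrying full precision, 325.67 × 62.084 = 20218.89628 J; 62.084 has 5 s.f., so the result keeps min(4, 5) = 4 s.f.
Rounded to 4 significant figures: 2.022 × 10⁴ J.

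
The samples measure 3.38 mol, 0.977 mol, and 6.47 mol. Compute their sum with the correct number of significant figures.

10.83 mol

3.38 mol + 0.977 mol + 6.47 mol = 10.827 mol.
Addition/subtraction keeps the fewest decimal places: 3.38 → 2 decimal places, 0.977 → 3 decimal places, 6.47 → 2 decimal places; limit is 2.
Rounded to 2 decimal places: 10.83 mol.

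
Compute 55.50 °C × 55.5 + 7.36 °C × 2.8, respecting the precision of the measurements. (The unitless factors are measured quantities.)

3.10 × 10³ °C

55.50 × 55.5 = 3080.25 → 3.08 × 10³ °C (3 s.f., last digit at the 10^1 place).
7.36 × 2.8 = 20.608 → 21 °C (2 s.f., last digit at the 10^0 place).
Sum: 3100.858 °C; keep the coarser place, 10^1.
Result: 3.10 × 10³ °C.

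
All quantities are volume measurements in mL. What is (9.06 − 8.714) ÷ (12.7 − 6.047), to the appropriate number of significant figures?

9.06 − 8.714 = 0.346, limited to 2 d.p. → 2 s.f.; 12.7 − 6.047 = 6.653, limited to 1 d.p. → 2 s.f.
Carrying full precision, 0.346 ÷ 6.653 = 0.0520066135578…; keep min(2, 2) = 2 s.f.
Rounded to 2 significant figures: 0.052.

0.052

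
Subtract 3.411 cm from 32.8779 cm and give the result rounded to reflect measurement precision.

29.467 cm

32.8779 cm − 3.411 cm = 29.4669 cm.
Addition/subtraction keeps the fewest decimal places: 32.8779 → 4 decimal places, 3.411 → 3 decimal places; limit is 3.
Rounded to 3 decimal places: 29.467 cm.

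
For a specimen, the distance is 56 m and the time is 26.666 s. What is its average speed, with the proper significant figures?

average speed = 56 m ÷ 26.666 s = 2.10005250131… m/s.
56 has 2 significant figures; 26.666 has 5.
Division/multiplication keeps the fewest: 2 significant figures.
Rounded: 2.1 m/s.

2.1 m/s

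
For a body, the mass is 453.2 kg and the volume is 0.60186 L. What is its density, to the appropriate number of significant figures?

753.0 kg/L

density = 453.2 kg ÷ 0.60186 L = 752.999036321… kg/L.
453.2 has 4 significant figures; 0.60186 has 5.
Division/multiplication keeps the fewest: 4 significant figures.
Rounded: 753.0 kg/L.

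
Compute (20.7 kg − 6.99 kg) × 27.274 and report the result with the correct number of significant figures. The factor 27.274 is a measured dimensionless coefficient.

3.74 × 10² kg

20.7 kg − 6.99 kg = 13.71 kg; the difference is limited to 1 decimal place (3 s.f.).
Carrying full precision, 13.71 × 27.274 = 373.92654 kg; 27.274 has 5 s.f., so the result keeps min(3, 5) = 3 s.f.
Rounded to 3 significant figures: 3.74 × 10² kg.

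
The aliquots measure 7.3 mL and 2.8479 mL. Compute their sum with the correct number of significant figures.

7.3 mL + 2.8479 mL = 10.1479 mL.
Addition/subtraction keeps the fewest decimal places: 7.3 → 1 decimal place, 2.8479 → 4 decimal places; limit is 1.
Rounded to 1 decimal place: 10.1 mL.

10.1 mL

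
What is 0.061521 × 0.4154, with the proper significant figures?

0.02556

0.061521 × 0.4154 = 0.0255558234
Multiplication/division keeps the fewest significant figures: 0.061521 → 5 s.f., 0.4154 → 4 s.f.; limit is 4.
Rounded to 4 significant figures: 0.02556.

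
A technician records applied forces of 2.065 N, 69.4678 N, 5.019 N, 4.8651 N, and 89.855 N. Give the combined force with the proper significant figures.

171.272 N

2.065 N + 69.4678 N + 5.019 N + 4.8651 N + 89.855 N = 171.2719 N.
Addition/subtraction keeps the fewest decimal places: 2.065 → 3 decimal places, 69.4678 → 4 decimal places, 5.019 → 3 decimal places, 4.8651 → 4 decimal places, 89.855 → 3 decimal places; limit is 3.
Rounded to 3 decimal places: 171.272 N.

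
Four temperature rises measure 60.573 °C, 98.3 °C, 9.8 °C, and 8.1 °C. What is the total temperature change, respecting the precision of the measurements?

60.573 °C + 98.3 °C + 9.8 °C + 8.1 °C = 176.773 °C.
Addition/subtraction keeps the fewest decimal places: 60.573 → 3 decimal places, 98.3 → 1 decimal place, 9.8 → 1 decimal place, 8.1 → 1 decimal place; limit is 1.
Rounded to 1 decimal place: 176.8 °C.

176.8 °C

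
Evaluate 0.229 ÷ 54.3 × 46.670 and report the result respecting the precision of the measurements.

0.229 ÷ 54.3 × 46.670 = 0.196821915285…
Multiplication/division keeps the fewest significant figures: 0.229 → 3 s.f., 54.3 → 3 s.f., 46.670 → 5 s.f.; limit is 3.
Rounded to 3 significant figures: 0.197.

0.197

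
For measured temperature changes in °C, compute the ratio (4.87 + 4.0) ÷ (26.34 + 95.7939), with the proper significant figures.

4.87 + 4.0 = 8.87, limited to 1 d.p. → 2 s.f.; 26.34 + 95.7939 = 122.1339, limited to 2 d.p. → 5 s.f.
Carrying full precision, 8.87 ÷ 122.1339 = 0.0726252088896…; keep min(2, 5) = 2 s.f.
Rounded to 2 significant figures: 0.073.

0.073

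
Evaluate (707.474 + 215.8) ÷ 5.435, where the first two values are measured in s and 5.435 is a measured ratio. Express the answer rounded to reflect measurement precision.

169.9 s

707.474 s + 215.8 s = 923.274 s; the sum is limited to 1 decimal place (4 s.f.).
Carrying full precision, 923.274 ÷ 5.435 = 169.875620975… s; 5.435 has 4 s.f., so the result keeps min(4, 4) = 4 s.f.
Rounded to 4 significant figures: 169.9 s.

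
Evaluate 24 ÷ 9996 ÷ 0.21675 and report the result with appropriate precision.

24 ÷ 9996 ÷ 0.21675 = 0.0110770951979…
Multiplication/division keeps the fewest significant figures: 24 → 2 s.f., 9996 → 4 s.f., 0.21675 → 5 s.f.; limit is 2.
Rounded to 2 significant figures: 0.011.

0.011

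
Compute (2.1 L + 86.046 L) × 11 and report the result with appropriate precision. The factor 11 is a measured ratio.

9.7 × 10^2 L

2.1 L + 86.046 L = 88.146 L; the sum is limited to 1 decimal place (3 s.f.).
Carrying full precision, 88.146 × 11 = 969.606 L; 11 has 2 s.f., so the result keeps min(3, 2) = 2 s.f.
Rounded to 2 significant figures: 9.7 × 10^2 L.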